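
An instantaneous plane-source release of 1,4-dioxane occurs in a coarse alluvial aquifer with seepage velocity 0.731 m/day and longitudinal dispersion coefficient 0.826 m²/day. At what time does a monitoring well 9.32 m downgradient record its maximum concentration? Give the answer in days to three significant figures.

11.3 days

For the 1D instantaneous-source solution, setting ∂C/∂t = 0 at fixed x gives v²t² + 2Dt − x² = 0, so t = (√(D² + v²x²) − D)/v².
√(D² + v²x²) = √(0.826² + 0.731² × 9.32²) = 6.863; v² = 0.534361.
t = (6.863 − 0.826)/0.534361 = 11.3 days (vs. the pure-advection estimate x/v = 12.7 d).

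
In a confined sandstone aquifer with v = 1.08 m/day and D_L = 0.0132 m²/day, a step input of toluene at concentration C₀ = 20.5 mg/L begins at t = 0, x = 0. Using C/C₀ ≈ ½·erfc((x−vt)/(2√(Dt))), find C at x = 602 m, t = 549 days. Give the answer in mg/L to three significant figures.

0.175 mg/L

For a continuous step input, C/C₀ ≈ ½·erfc((x−vt)/(2√(Dt))).
vt = 1.08 × 549 = 592.92 m and 2√(Dt) = 2√(0.0132 × 549) = 5.384 m.
Argument (x−vt)/(2√(Dt)) = (602 − 592.92)/5.384 = 1.686; ½·erfc(1.686) = 0.008554.
C = 20.5 × 0.008554 = 0.175 mg/L.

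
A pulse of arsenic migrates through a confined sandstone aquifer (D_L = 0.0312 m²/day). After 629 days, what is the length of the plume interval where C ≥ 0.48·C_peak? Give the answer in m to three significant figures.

15.2 m

The plume is Gaussian with σ = √(2Dt) = √(2 × 0.0312 × 629) = 6.265 m.
C/C_peak = exp(−Δx²/(2σ²)) = 0.48 ⇒ Δx = σ·√(−2 ln 0.48) = 6.265 × 1.212 = 7.593 m.
Width = 2Δx = 15.2 m.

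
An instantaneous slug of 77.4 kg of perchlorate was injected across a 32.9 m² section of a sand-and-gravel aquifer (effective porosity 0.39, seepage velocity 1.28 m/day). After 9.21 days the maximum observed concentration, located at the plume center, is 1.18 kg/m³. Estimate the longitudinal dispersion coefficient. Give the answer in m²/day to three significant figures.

At the plume center C_max = M/(n_e·A·√(4πDt)), so D = M²/(4πt·(n_e·A·C_max)²).
n_e·A·C_max = 0.39 × 32.9 × 1.18 = 15.14 kg/m.
D = 77.4²/(4π × 9.21 × 15.14²) = 0.226 m²/day.

0.226 m²/day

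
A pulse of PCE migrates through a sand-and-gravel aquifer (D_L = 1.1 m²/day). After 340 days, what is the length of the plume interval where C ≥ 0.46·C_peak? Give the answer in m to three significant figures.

The plume is Gaussian with σ = √(2Dt) = √(2 × 1.1 × 340) = 27.35 m.
C/C_peak = exp(−Δx²/(2σ²)) = 0.46 ⇒ Δx = σ·√(−2 ln 0.46) = 27.35 × 1.246 = 34.08 m.
Width = 2Δx = 68.2 m.

68.2 m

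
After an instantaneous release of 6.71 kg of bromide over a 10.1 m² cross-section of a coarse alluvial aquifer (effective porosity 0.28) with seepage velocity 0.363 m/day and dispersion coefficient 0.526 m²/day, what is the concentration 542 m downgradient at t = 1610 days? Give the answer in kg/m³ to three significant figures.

For an instantaneous plane source, C(x,t) = M/(n_e·A·√(4πDt)) · exp(−(x−vt)²/(4Dt)), with n_e·A the pore (flow) area.
Plume center vt = 0.363 × 1610 = 584.43 m, so the well at 542 m is 42.43 m upgradient of the peak.
√(4πDt) = 103.2 m, giving peak height M/(n_e·A·√(4πDt)) = 6.71/(0.28 × 10.1 × 103.2) = 0.02299 kg/m³.
(x−vt)²/(4Dt) = (-42.43)²/(4 × 0.526 × 1610) = 0.5315; exp(−0.5315) = 0.5877.
C = 0.02299 × 0.5877 = 0.0135 kg/m³.

0.0135 kg/m³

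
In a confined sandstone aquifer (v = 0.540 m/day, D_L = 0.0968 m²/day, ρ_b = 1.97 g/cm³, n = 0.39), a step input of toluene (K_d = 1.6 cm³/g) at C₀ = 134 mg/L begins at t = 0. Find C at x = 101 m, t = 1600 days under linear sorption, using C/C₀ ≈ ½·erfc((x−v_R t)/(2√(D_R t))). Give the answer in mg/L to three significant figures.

Retardation factor R = 1 + ρ_b·K_d/n = 1 + 1.97 × 1.6/0.39 = 9.082.
Sorption retards both mechanisms: v_R = v/R = 0.05946 m/day, D_R = D/R = 0.01066 m²/day.
v_R·t = 0.05946 × 1600 = 95.136 m; 2√(D_R t) = 8.260 m; argument = (101 − 95.136)/8.260 = 0.7099.
C = C₀ × ½·erfc(0.7099) = 134 × 0.1577 = 21.1 mg/L.

21.1 mg/L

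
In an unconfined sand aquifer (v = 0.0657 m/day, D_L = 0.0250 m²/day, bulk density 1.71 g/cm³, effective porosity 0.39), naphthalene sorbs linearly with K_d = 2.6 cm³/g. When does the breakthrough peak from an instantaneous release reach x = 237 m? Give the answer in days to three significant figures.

44700 days

Retardation factor R = 1 + ρ_b·K_d/n = 1 + 1.71 × 2.6/0.39 = 12.40.
Sorption retards both mechanisms: v_R = v/R = 0.005298 m/day, D_R = D/R = 0.002016 m²/day.
Peak time from v_R²t² + 2D_R t − x² = 0: t = (√(D_R² + v_R²x²) − D_R)/v_R².
√(D_R² + v_R²x²) = √(0.002016² + 0.005298² × 237²) = 1.256; v_R² = 2.807e-05.
t = (1.256 − 0.002016)/2.807e-05 = 44700 days.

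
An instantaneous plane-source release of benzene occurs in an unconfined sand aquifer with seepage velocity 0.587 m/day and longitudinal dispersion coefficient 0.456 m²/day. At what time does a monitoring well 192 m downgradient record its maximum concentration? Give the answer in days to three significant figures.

326 days

For the 1D instantaneous-source solution, setting ∂C/∂t = 0 at fixed x gives v²t² + 2Dt − x² = 0, so t = (√(D² + v²x²) − D)/v².
√(D² + v²x²) = √(0.456² + 0.587² × 192²) = 112.7; v² = 0.344569.
t = (112.7 − 0.456)/0.344569 = 326 days (vs. the pure-advection estimate x/v = 327 d).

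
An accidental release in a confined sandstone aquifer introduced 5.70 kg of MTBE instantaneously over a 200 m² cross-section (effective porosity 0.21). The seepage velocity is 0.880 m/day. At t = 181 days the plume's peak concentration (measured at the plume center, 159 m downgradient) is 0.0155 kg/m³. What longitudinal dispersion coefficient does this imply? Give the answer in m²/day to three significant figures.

At the plume center C_max = M/(n_e·A·√(4πDt)), so D = M²/(4πt·(n_e·A·C_max)²).
n_e·A·C_max = 0.21 × 200 × 0.0155 = 0.6510 kg/m.
D = 5.70²/(4π × 181 × 0.6510²) = 0.0337 m²/day.

0.0337 m²/day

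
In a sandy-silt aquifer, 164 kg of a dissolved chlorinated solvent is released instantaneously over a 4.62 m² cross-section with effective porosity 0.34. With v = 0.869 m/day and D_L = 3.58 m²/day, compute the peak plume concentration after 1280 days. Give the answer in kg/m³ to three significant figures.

0.435 kg/m³

The peak of an instantaneous 1D plume sits at x = vt; there the Gaussian factor is 1 and C_max = M/(n_e·A·√(4πDt)), where n_e·A is the pore area the mass is dissolved in.
√(4πDt) = √(4π × 3.58 × 1280) = 240.0 m, so C_max = 164/(0.34 × 4.62 × 240.0) = 0.435 kg/m³.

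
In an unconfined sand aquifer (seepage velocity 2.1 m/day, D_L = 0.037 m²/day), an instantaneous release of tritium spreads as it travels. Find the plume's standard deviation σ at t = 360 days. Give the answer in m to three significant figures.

5.16 m

Dispersive spreading gives a Gaussian with σ² = 2Dt; advection only shifts the center.
σ = √(2 × 0.037 × 360) = 5.16 m.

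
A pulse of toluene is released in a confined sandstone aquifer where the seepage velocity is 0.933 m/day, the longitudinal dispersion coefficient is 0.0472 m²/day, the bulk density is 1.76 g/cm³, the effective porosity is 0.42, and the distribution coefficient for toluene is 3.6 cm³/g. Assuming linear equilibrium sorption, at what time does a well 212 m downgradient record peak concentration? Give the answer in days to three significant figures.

3650 days

Retardation factor R = 1 + ρ_b·K_d/n = 1 + 1.76 × 3.6/0.42 = 16.09.
Sorption retards both mechanisms: v_R = v/R = 0.05799 m/day, D_R = D/R = 0.002933 m²/day.
Peak time from v_R²t² + 2D_R t − x² = 0: t = (√(D_R² + v_R²x²) − D_R)/v_R².
√(D_R² + v_R²x²) = √(0.002933² + 0.05799² × 212²) = 12.29; v_R² = 0.003363.
t = (12.29 − 0.002933)/0.003363 = 3650 days.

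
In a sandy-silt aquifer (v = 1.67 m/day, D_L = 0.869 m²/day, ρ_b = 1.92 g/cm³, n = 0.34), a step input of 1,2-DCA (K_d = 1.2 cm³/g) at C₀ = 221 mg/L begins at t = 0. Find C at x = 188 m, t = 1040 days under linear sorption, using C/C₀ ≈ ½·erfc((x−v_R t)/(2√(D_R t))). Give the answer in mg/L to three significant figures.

Retardation factor R = 1 + ρ_b·K_d/n = 1 + 1.92 × 1.2/0.34 = 7.776.
Sorption retards both mechanisms: v_R = v/R = 0.2148 m/day, D_R = D/R = 0.1118 m²/day.
v_R·t = 0.2148 × 1040 = 223.392 m; 2√(D_R t) = 21.57 m; argument = (188 − 223.392)/21.57 = -1.641.
C = C₀ × ½·erfc(-1.641) = 221 × 0.9898 = 219 mg/L.

219 mg/L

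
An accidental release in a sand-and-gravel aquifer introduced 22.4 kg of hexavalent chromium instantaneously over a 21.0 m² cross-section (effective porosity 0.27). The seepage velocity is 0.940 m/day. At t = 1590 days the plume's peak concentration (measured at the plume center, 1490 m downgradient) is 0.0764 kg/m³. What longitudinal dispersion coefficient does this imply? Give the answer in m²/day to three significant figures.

At the plume center C_max = M/(n_e·A·√(4πDt)), so D = M²/(4πt·(n_e·A·C_max)²).
n_e·A·C_max = 0.27 × 21.0 × 0.0764 = 0.4332 kg/m.
D = 22.4²/(4π × 1590 × 0.4332²) = 0.134 m²/day.

0.134 m²/day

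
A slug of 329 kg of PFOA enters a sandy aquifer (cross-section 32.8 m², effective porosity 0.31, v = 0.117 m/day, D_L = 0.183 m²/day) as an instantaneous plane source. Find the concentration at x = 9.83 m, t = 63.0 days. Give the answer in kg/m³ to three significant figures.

2.36 kg/m³

For an instantaneous plane source, C(x,t) = M/(n_e·A·√(4πDt)) · exp(−(x−vt)²/(4Dt)), with n_e·A the pore (flow) area.
Plume center vt = 0.117 × 63.0 = 7.371 m, so the well at 9.83 m is 2.459 m downgradient of the peak.
√(4πDt) = 12.04 m, giving peak height M/(n_e·A·√(4πDt)) = 329/(0.31 × 32.8 × 12.04) = 2.687 kg/m³.
(x−vt)²/(4Dt) = (2.459)²/(4 × 0.183 × 63.0) = 0.1311; exp(−0.1311) = 0.8771.
C = 2.687 × 0.8771 = 2.36 kg/m³.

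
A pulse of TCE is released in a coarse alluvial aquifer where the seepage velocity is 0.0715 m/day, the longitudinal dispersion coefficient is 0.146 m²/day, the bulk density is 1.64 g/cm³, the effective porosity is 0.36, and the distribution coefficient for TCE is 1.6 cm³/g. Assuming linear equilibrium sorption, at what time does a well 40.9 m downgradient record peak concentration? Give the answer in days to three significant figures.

4510 days

Retardation factor R = 1 + ρ_b·K_d/n = 1 + 1.64 × 1.6/0.36 = 8.289.
Sorption retards both mechanisms: v_R = v/R = 0.008626 m/day, D_R = D/R = 0.01761 m²/day.
Peak time from v_R²t² + 2D_R t − x² = 0: t = (√(D_R² + v_R²x²) − D_R)/v_R².
√(D_R² + v_R²x²) = √(0.01761² + 0.008626² × 40.9²) = 0.3532; v_R² = 7.441e-05.
t = (0.3532 − 0.01761)/7.441e-05 = 4510 days.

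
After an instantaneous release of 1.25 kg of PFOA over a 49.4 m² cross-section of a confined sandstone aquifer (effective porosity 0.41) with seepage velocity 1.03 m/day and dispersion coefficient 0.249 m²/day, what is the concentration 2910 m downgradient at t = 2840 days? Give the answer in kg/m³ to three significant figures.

0.000603 kg/m³

For an instantaneous plane source, C(x,t) = M/(n_e·A·√(4πDt)) · exp(−(x−vt)²/(4Dt)), with n_e·A the pore (flow) area.
Plume center vt = 1.03 × 2840 = 2925.2 m, so the well at 2910 m is 15.2 m upgradient of the peak.
√(4πDt) = 94.27 m, giving peak height M/(n_e·A·√(4πDt)) = 1.25/(0.41 × 49.4 × 94.27) = 0.0006547 kg/m³.
(x−vt)²/(4Dt) = (-15.2)²/(4 × 0.249 × 2840) = 0.08168; exp(−0.08168) = 0.9216.
C = 0.0006547 × 0.9216 = 0.000603 kg/m³.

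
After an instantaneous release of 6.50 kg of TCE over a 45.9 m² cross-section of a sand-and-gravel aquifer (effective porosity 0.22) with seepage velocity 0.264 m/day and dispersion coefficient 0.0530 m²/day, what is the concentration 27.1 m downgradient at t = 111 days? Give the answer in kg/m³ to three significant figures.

For an instantaneous plane source, C(x,t) = M/(n_e·A·√(4πDt)) · exp(−(x−vt)²/(4Dt)), with n_e·A the pore (flow) area.
Plume center vt = 0.264 × 111 = 29.304 m, so the well at 27.1 m is 2.204 m upgradient of the peak.
√(4πDt) = 8.598 m, giving peak height M/(n_e·A·√(4πDt)) = 6.50/(0.22 × 45.9 × 8.598) = 0.07487 kg/m³.
(x−vt)²/(4Dt) = (-2.204)²/(4 × 0.0530 × 111) = 0.2064; exp(−0.2064) = 0.8135.
C = 0.07487 × 0.8135 = 0.0609 kg/m³.

0.0609 kg/m³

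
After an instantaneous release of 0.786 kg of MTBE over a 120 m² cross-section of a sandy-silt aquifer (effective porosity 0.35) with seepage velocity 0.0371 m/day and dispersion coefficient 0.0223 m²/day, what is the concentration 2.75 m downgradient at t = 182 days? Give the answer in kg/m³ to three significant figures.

For an instantaneous plane source, C(x,t) = M/(n_e·A·√(4πDt)) · exp(−(x−vt)²/(4Dt)), with n_e·A the pore (flow) area.
Plume center vt = 0.0371 × 182 = 6.7522 m, so the well at 2.75 m is 4.0022 m upgradient of the peak.
√(4πDt) = 7.142 m, giving peak height M/(n_e·A·√(4πDt)) = 0.786/(0.35 × 120 × 7.142) = 0.002620 kg/m³.
(x−vt)²/(4Dt) = (-4.0022)²/(4 × 0.0223 × 182) = 0.9866; exp(−0.9866) = 0.3728.
C = 0.002620 × 0.3728 = 0.000977 kg/m³.

0.000977 kg/m³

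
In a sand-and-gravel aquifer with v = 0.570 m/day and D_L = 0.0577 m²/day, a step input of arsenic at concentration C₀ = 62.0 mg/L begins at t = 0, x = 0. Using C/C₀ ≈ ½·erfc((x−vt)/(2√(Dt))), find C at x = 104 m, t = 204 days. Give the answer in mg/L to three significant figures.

For a continuous step input, C/C₀ ≈ ½·erfc((x−vt)/(2√(Dt))).
vt = 0.570 × 204 = 116.28 m and 2√(Dt) = 2√(0.0577 × 204) = 6.862 m.
Argument (x−vt)/(2√(Dt)) = (104 − 116.28)/6.862 = -1.790; ½·erfc(-1.790) = 0.9943.
C = 62.0 × 0.9943 = 61.6 mg/L.

61.6 mg/L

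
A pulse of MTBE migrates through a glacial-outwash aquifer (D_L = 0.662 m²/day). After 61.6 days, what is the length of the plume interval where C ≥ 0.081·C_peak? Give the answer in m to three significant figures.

The plume is Gaussian with σ = √(2Dt) = √(2 × 0.662 × 61.6) = 9.031 m.
C/C_peak = exp(−Δx²/(2σ²)) = 0.081 ⇒ Δx = σ·√(−2 ln 0.081) = 9.031 × 2.242 = 20.25 m.
Width = 2Δx = 40.5 m.

40.5 m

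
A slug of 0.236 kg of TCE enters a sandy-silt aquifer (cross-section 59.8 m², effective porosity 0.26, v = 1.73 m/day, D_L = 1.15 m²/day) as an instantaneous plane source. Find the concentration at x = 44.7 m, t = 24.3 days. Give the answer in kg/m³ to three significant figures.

For an instantaneous plane source, C(x,t) = M/(n_e·A·√(4πDt)) · exp(−(x−vt)²/(4Dt)), with n_e·A the pore (flow) area.
Plume center vt = 1.73 × 24.3 = 42.039 m, so the well at 44.7 m is 2.661 m downgradient of the peak.
√(4πDt) = 18.74 m, giving peak height M/(n_e·A·√(4πDt)) = 0.236/(0.26 × 59.8 × 18.74) = 0.0008100 kg/m³.
(x−vt)²/(4Dt) = (2.661)²/(4 × 1.15 × 24.3) = 0.06335; exp(−0.06335) = 0.9386.
C = 0.0008100 × 0.9386 = 0.000760 kg/m³.

0.000760 kg/m³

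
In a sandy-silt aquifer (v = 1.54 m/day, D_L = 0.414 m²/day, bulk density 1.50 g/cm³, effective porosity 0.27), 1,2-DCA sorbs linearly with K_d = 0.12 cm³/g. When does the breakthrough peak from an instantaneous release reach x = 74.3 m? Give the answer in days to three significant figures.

80.1 days

Retardation factor R = 1 + ρ_b·K_d/n = 1 + 1.50 × 0.12/0.27 = 1.667.
Sorption retards both mechanisms: v_R = v/R = 0.9238 m/day, D_R = D/R = 0.2484 m²/day.
Peak time from v_R²t² + 2D_R t − x² = 0: t = (√(D_R² + v_R²x²) − D_R)/v_R².
√(D_R² + v_R²x²) = √(0.2484² + 0.9238² × 74.3²) = 68.64; v_R² = 0.8534.
t = (68.64 − 0.2484)/0.8534 = 80.1 days.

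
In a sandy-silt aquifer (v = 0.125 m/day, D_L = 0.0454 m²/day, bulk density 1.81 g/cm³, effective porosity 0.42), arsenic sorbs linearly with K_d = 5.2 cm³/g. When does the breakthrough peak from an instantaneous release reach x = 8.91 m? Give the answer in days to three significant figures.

1600 days

Retardation factor R = 1 + ρ_b·K_d/n = 1 + 1.81 × 5.2/0.42 = 23.41.
Sorption retards both mechanisms: v_R = v/R = 0.005340 m/day, D_R = D/R = 0.001939 m²/day.
Peak time from v_R²t² + 2D_R t − x² = 0: t = (√(D_R² + v_R²x²) − D_R)/v_R².
√(D_R² + v_R²x²) = √(0.001939² + 0.005340² × 8.91²) = 0.04762; v_R² = 2.852e-05.
t = (0.04762 − 0.001939)/2.852e-05 = 1600 days.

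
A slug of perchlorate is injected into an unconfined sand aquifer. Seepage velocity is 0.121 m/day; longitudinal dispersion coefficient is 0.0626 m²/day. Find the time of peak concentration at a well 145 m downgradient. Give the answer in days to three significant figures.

For the 1D instantaneous-source solution, setting ∂C/∂t = 0 at fixed x gives v²t² + 2Dt − x² = 0, so t = (√(D² + v²x²) − D)/v².
√(D² + v²x²) = √(0.0626² + 0.121² × 145²) = 17.55; v² = 0.014641.
t = (17.55 − 0.0626)/0.014641 = 1190 days (vs. the pure-advection estimate x/v = 1200 d).

1190 days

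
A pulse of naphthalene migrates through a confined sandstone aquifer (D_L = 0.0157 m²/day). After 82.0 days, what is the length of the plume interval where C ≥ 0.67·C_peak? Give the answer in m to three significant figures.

2.87 m

The plume is Gaussian with σ = √(2Dt) = √(2 × 0.0157 × 82.0) = 1.605 m.
C/C_peak = exp(−Δx²/(2σ²)) = 0.67 ⇒ Δx = σ·√(−2 ln 0.67) = 1.605 × 0.8950 = 1.436 m.
Width = 2Δx = 2.87 m.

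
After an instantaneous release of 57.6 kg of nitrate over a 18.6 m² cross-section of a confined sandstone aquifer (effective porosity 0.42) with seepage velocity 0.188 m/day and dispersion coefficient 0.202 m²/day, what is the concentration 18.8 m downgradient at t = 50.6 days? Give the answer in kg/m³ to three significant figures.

0.0789 kg/m³

For an instantaneous plane source, C(x,t) = M/(n_e·A·√(4πDt)) · exp(−(x−vt)²/(4Dt)), with n_e·A the pore (flow) area.
Plume center vt = 0.188 × 50.6 = 9.5128 m, so the well at 18.8 m is 9.2872 m downgradient of the peak.
√(4πDt) = 11.33 m, giving peak height M/(n_e·A·√(4πDt)) = 57.6/(0.42 × 18.6 × 11.33) = 0.6508 kg/m³.
(x−vt)²/(4Dt) = (9.2872)²/(4 × 0.202 × 50.6) = 2.110; exp(−2.110) = 0.1212.
C = 0.6508 × 0.1212 = 0.0789 kg/m³.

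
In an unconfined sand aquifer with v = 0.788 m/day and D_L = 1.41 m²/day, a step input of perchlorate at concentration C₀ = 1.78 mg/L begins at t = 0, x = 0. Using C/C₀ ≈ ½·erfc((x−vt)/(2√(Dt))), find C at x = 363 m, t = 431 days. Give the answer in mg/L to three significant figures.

For a continuous step input, C/C₀ ≈ ½·erfc((x−vt)/(2√(Dt))).
vt = 0.788 × 431 = 339.628 m and 2√(Dt) = 2√(1.41 × 431) = 49.30 m.
Argument (x−vt)/(2√(Dt)) = (363 − 339.628)/49.30 = 0.4741; ½·erfc(0.4741) = 0.2513.
C = 1.78 × 0.2513 = 0.447 mg/L.

0.447 mg/L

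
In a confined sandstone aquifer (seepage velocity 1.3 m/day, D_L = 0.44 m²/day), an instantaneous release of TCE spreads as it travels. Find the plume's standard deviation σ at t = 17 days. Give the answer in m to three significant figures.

Dispersive spreading gives a Gaussian with σ² = 2Dt; advection only shifts the center.
σ = √(2 × 0.44 × 17) = 3.87 m.

3.87 m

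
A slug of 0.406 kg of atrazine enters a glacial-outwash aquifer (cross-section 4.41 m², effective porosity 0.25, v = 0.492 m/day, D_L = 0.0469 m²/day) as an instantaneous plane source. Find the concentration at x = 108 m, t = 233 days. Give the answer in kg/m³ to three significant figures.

For an instantaneous plane source, C(x,t) = M/(n_e·A·√(4πDt)) · exp(−(x−vt)²/(4Dt)), with n_e·A the pore (flow) area.
Plume center vt = 0.492 × 233 = 114.636 m, so the well at 108 m is 6.636 m upgradient of the peak.
√(4πDt) = 11.72 m, giving peak height M/(n_e·A·√(4πDt)) = 0.406/(0.25 × 4.41 × 11.72) = 0.03142 kg/m³.
(x−vt)²/(4Dt) = (-6.636)²/(4 × 0.0469 × 233) = 1.007; exp(−1.007) = 0.3653.
C = 0.03142 × 0.3653 = 0.0115 kg/m³.

0.0115 kg/m³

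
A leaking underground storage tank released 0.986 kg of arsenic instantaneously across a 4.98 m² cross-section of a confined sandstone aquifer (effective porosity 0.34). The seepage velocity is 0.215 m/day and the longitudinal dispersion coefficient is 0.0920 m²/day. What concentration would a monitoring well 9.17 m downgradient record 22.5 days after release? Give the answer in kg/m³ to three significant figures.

For an instantaneous plane source, C(x,t) = M/(n_e·A·√(4πDt)) · exp(−(x−vt)²/(4Dt)), with n_e·A the pore (flow) area.
Plume center vt = 0.215 × 22.5 = 4.8375 m, so the well at 9.17 m is 4.3325 m downgradient of the peak.
√(4πDt) = 5.100 m, giving peak height M/(n_e·A·√(4πDt)) = 0.986/(0.34 × 4.98 × 5.100) = 0.1142 kg/m³.
(x−vt)²/(4Dt) = (4.3325)²/(4 × 0.0920 × 22.5) = 2.267; exp(−2.267) = 0.1036.
C = 0.1142 × 0.1036 = 0.0118 kg/m³.

0.0118 kg/m³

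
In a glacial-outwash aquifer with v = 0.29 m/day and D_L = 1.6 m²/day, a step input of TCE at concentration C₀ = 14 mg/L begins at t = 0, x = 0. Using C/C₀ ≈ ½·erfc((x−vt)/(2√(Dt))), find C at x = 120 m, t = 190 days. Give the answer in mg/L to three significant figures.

For a continuous step input, C/C₀ ≈ ½·erfc((x−vt)/(2√(Dt))).
vt = 0.29 × 190 = 55.1 m and 2√(Dt) = 2√(1.6 × 190) = 34.87 m.
Argument (x−vt)/(2√(Dt)) = (120 − 55.1)/34.87 = 1.861; ½·erfc(1.861) = 0.004246.
C = 14 × 0.004246 = 0.0594 mg/L.

0.0594 mg/L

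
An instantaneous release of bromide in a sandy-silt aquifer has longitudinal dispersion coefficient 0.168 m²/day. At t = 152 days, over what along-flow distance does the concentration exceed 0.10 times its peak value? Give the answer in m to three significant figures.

The plume is Gaussian with σ = √(2Dt) = √(2 × 0.168 × 152) = 7.146 m.
C/C_peak = exp(−Δx²/(2σ²)) = 0.10 ⇒ Δx = σ·√(−2 ln 0.10) = 7.146 × 2.146 = 15.34 m.
Width = 2Δx = 30.7 m.

30.7 m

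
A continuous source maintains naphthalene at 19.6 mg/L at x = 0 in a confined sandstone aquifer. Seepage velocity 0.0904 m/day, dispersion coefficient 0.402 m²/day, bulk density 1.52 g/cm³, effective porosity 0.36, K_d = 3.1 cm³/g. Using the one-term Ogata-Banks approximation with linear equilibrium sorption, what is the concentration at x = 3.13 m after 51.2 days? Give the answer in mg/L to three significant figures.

0.992 mg/L

Retardation factor R = 1 + ρ_b·K_d/n = 1 + 1.52 × 3.1/0.36 = 14.09.
Sorption retards both mechanisms: v_R = v/R = 0.006416 m/day, D_R = D/R = 0.02853 m²/day.
v_R·t = 0.006416 × 51.2 = 0.3284992 m; 2√(D_R t) = 2.417 m; argument = (3.13 − 0.3284992)/2.417 = 1.159.
C = C₀ × ½·erfc(1.159) = 19.6 × 0.05060 = 0.992 mg/L.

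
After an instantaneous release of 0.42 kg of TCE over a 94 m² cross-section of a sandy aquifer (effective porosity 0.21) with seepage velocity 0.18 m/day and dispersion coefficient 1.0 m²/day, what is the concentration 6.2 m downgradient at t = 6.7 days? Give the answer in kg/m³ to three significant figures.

0.000914 kg/m³

For an instantaneous plane source, C(x,t) = M/(n_e·A·√(4πDt)) · exp(−(x−vt)²/(4Dt)), with n_e·A the pore (flow) area.
Plume center vt = 0.18 × 6.7 = 1.206 m, so the well at 6.2 m is 4.994 m downgradient of the peak.
√(4πDt) = 9.176 m, giving peak height M/(n_e·A·√(4πDt)) = 0.42/(0.21 × 94 × 9.176) = 0.002319 kg/m³.
(x−vt)²/(4Dt) = (4.994)²/(4 × 1.0 × 6.7) = 0.9306; exp(−0.9306) = 0.3943.
C = 0.002319 × 0.3943 = 0.000914 kg/m³.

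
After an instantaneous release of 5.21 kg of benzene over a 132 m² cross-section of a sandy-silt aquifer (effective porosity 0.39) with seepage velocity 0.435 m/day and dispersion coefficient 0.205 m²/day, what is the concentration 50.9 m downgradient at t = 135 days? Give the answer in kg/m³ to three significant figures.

0.00312 kg/m³

For an instantaneous plane source, C(x,t) = M/(n_e·A·√(4πDt)) · exp(−(x−vt)²/(4Dt)), with n_e·A the pore (flow) area.
Plume center vt = 0.435 × 135 = 58.725 m, so the well at 50.9 m is 7.825 m upgradient of the peak.
√(4πDt) = 18.65 m, giving peak height M/(n_e·A·√(4πDt)) = 5.21/(0.39 × 132 × 18.65) = 0.005427 kg/m³.
(x−vt)²/(4Dt) = (-7.825)²/(4 × 0.205 × 135) = 0.5531; exp(−0.5531) = 0.5752.
C = 0.005427 × 0.5752 = 0.00312 kg/m³.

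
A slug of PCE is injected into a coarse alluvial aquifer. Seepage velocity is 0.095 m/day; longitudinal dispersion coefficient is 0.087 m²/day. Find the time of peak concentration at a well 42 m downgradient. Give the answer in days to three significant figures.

433 days

For the 1D instantaneous-source solution, setting ∂C/∂t = 0 at fixed x gives v²t² + 2Dt − x² = 0, so t = (√(D² + v²x²) − D)/v².
√(D² + v²x²) = √(0.087² + 0.095² × 42²) = 3.991; v² = 0.009025.
t = (3.991 − 0.087)/0.009025 = 433 days (vs. the pure-advection estimate x/v = 442 d).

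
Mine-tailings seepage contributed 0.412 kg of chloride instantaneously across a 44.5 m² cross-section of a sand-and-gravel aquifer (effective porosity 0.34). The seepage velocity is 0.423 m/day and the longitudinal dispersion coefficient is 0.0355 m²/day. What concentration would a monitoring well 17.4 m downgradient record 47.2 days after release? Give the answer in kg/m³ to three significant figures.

0.00222 kg/m³

For an instantaneous plane source, C(x,t) = M/(n_e·A·√(4πDt)) · exp(−(x−vt)²/(4Dt)), with n_e·A the pore (flow) area.
Plume center vt = 0.423 × 47.2 = 19.9656 m, so the well at 17.4 m is 2.5656 m upgradient of the peak.
√(4πDt) = 4.589 m, giving peak height M/(n_e·A·√(4πDt)) = 0.412/(0.34 × 44.5 × 4.589) = 0.005934 kg/m³.
(x−vt)²/(4Dt) = (-2.5656)²/(4 × 0.0355 × 47.2) = 0.9821; exp(−0.9821) = 0.3745.
C = 0.005934 × 0.3745 = 0.00222 kg/m³.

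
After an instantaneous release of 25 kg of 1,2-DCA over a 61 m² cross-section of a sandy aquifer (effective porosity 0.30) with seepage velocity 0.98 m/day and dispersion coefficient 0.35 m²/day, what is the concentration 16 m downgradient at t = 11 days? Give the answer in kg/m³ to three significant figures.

0.0335 kg/m³

For an instantaneous plane source, C(x,t) = M/(n_e·A·√(4πDt)) · exp(−(x−vt)²/(4Dt)), with n_e·A the pore (flow) area.
Plume center vt = 0.98 × 11 = 10.78 m, so the well at 16 m is 5.22 m downgradient of the peak.
√(4πDt) = 6.956 m, giving peak height M/(n_e·A·√(4πDt)) = 25/(0.30 × 61 × 6.956) = 0.1964 kg/m³.
(x−vt)²/(4Dt) = (5.22)²/(4 × 0.35 × 11) = 1.769; exp(−1.769) = 0.1705.
C = 0.1964 × 0.1705 = 0.0335 kg/m³.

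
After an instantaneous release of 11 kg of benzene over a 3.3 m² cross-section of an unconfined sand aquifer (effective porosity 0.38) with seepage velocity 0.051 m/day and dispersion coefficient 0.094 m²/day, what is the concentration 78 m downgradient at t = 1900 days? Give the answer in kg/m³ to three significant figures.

0.112 kg/m³

For an instantaneous plane source, C(x,t) = M/(n_e·A·√(4πDt)) · exp(−(x−vt)²/(4Dt)), with n_e·A the pore (flow) area.
Plume center vt = 0.051 × 1900 = 96.9 m, so the well at 78 m is 18.9 m upgradient of the peak.
√(4πDt) = 47.37 m, giving peak height M/(n_e·A·√(4πDt)) = 11/(0.38 × 3.3 × 47.37) = 0.1852 kg/m³.
(x−vt)²/(4Dt) = (-18.9)²/(4 × 0.094 × 1900) = 0.5000; exp(−0.5000) = 0.6065.
C = 0.1852 × 0.6065 = 0.112 kg/m³.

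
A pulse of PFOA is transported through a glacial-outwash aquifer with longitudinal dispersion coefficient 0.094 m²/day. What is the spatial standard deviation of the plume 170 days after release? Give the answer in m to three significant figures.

Dispersive spreading gives a Gaussian with σ² = 2Dt; advection only shifts the center.
σ = √(2 × 0.094 × 170) = 5.65 m.

5.65 m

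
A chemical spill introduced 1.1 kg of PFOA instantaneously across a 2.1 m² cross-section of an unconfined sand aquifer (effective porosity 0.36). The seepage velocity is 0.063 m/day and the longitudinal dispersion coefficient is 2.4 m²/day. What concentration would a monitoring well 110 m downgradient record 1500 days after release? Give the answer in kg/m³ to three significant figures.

For an instantaneous plane source, C(x,t) = M/(n_e·A·√(4πDt)) · exp(−(x−vt)²/(4Dt)), with n_e·A the pore (flow) area.
Plume center vt = 0.063 × 1500 = 94.5 m, so the well at 110 m is 15.5 m downgradient of the peak.
√(4πDt) = 212.7 m, giving peak height M/(n_e·A·√(4πDt)) = 1.1/(0.36 × 2.1 × 212.7) = 0.006841 kg/m³.
(x−vt)²/(4Dt) = (15.5)²/(4 × 2.4 × 1500) = 0.01668; exp(−0.01668) = 0.9835.
C = 0.006841 × 0.9835 = 0.00673 kg/m³.

0.00673 kg/m³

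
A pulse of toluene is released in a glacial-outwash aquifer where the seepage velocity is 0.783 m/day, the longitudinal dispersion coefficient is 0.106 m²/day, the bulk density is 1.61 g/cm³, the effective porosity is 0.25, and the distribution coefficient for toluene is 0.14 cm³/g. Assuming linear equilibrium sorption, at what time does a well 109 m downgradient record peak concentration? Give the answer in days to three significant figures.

264 days

Retardation factor R = 1 + ρ_b·K_d/n = 1 + 1.61 × 0.14/0.25 = 1.902.
Sorption retards both mechanisms: v_R = v/R = 0.4117 m/day, D_R = D/R = 0.05573 m²/day.
Peak time from v_R²t² + 2D_R t − x² = 0: t = (√(D_R² + v_R²x²) − D_R)/v_R².
√(D_R² + v_R²x²) = √(0.05573² + 0.4117² × 109²) = 44.88; v_R² = 0.1695.
t = (44.88 − 0.05573)/0.1695 = 264 days.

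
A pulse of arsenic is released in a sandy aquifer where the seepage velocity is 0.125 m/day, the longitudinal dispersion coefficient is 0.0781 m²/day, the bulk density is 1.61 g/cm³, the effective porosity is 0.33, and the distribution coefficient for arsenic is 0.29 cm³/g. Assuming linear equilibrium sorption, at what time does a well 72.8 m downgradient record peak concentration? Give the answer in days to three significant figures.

Retardation factor R = 1 + ρ_b·K_d/n = 1 + 1.61 × 0.29/0.33 = 2.415.
Sorption retards both mechanisms: v_R = v/R = 0.05176 m/day, D_R = D/R = 0.03234 m²/day.
Peak time from v_R²t² + 2D_R t − x² = 0: t = (√(D_R² + v_R²x²) − D_R)/v_R².
√(D_R² + v_R²x²) = √(0.03234² + 0.05176² × 72.8²) = 3.768; v_R² = 0.002679.
t = (3.768 − 0.03234)/0.002679 = 1390 days.

1390 days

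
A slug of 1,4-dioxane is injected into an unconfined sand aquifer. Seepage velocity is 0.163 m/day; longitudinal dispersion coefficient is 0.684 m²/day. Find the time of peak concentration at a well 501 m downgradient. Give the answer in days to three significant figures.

For the 1D instantaneous-source solution, setting ∂C/∂t = 0 at fixed x gives v²t² + 2Dt − x² = 0, so t = (√(D² + v²x²) − D)/v².
√(D² + v²x²) = √(0.684² + 0.163² × 501²) = 81.67; v² = 0.026569.
t = (81.67 − 0.684)/0.026569 = 3050 days (vs. the pure-advection estimate x/v = 3070 d).

3050 days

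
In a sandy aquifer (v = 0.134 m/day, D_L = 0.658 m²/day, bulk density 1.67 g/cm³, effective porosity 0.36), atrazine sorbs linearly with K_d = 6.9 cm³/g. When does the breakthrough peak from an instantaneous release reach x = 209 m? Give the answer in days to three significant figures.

50300 days

Retardation factor R = 1 + ρ_b·K_d/n = 1 + 1.67 × 6.9/0.36 = 33.01.
Sorption retards both mechanisms: v_R = v/R = 0.004059 m/day, D_R = D/R = 0.01993 m²/day.
Peak time from v_R²t² + 2D_R t − x² = 0: t = (√(D_R² + v_R²x²) − D_R)/v_R².
√(D_R² + v_R²x²) = √(0.01993² + 0.004059² × 209²) = 0.8486; v_R² = 1.648e-05.
t = (0.8486 − 0.01993)/1.648e-05 = 50300 days.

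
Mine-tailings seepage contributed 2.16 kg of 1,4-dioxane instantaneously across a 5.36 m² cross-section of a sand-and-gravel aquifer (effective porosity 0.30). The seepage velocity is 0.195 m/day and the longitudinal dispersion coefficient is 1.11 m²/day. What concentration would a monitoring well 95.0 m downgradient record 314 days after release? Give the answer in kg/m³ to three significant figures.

For an instantaneous plane source, C(x,t) = M/(n_e·A·√(4πDt)) · exp(−(x−vt)²/(4Dt)), with n_e·A the pore (flow) area.
Plume center vt = 0.195 × 314 = 61.23 m, so the well at 95.0 m is 33.77 m downgradient of the peak.
√(4πDt) = 66.18 m, giving peak height M/(n_e·A·√(4πDt)) = 2.16/(0.30 × 5.36 × 66.18) = 0.02030 kg/m³.
(x−vt)²/(4Dt) = (33.77)²/(4 × 1.11 × 314) = 0.8180; exp(−0.8180) = 0.4413.
C = 0.02030 × 0.4413 = 0.00896 kg/m³.

0.00896 kg/m³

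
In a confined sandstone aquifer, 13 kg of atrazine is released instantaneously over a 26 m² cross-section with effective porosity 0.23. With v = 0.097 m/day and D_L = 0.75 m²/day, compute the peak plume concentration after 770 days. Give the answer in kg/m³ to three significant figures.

0.0255 kg/m³

The peak of an instantaneous 1D plume sits at x = vt; there the Gaussian factor is 1 and C_max = M/(n_e·A·√(4πDt)), where n_e·A is the pore area the mass is dissolved in.
√(4πDt) = √(4π × 0.75 × 770) = 85.19 m, so C_max = 13/(0.23 × 26 × 85.19) = 0.0255 kg/m³.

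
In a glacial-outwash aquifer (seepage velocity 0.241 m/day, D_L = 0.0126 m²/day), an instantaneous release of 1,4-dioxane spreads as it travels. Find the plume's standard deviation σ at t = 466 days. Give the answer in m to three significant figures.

3.43 m

Dispersive spreading gives a Gaussian with σ² = 2Dt; advection only shifts the center.
σ = √(2 × 0.0126 × 466) = 3.43 m.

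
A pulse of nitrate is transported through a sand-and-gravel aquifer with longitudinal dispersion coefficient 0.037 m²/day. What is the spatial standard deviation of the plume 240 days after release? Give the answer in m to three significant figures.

4.21 m

Dispersive spreading gives a Gaussian with σ² = 2Dt; advection only shifts the center.
σ = √(2 × 0.037 × 240) = 4.21 m.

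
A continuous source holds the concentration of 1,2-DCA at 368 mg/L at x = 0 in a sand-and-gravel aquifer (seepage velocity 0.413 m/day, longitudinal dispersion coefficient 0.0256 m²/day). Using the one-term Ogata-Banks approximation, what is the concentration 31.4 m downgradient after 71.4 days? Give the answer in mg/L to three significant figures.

For a continuous step input, C/C₀ ≈ ½·erfc((x−vt)/(2√(Dt))).
vt = 0.413 × 71.4 = 29.4882 m and 2√(Dt) = 2√(0.0256 × 71.4) = 2.704 m.
Argument (x−vt)/(2√(Dt)) = (31.4 − 29.4882)/2.704 = 0.7070; ½·erfc(0.7070) = 0.1587.
C = 368 × 0.1587 = 58.4 mg/L.

58.4 mg/L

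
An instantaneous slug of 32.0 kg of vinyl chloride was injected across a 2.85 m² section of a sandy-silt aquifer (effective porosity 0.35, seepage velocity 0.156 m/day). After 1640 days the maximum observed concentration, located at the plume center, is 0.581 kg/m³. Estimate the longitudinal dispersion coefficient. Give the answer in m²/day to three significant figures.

0.148 m²/day

At the plume center C_max = M/(n_e·A·√(4πDt)), so D = M²/(4πt·(n_e·A·C_max)²).
n_e·A·C_max = 0.35 × 2.85 × 0.581 = 0.5795 kg/m.
D = 32.0²/(4π × 1640 × 0.5795²) = 0.148 m²/day.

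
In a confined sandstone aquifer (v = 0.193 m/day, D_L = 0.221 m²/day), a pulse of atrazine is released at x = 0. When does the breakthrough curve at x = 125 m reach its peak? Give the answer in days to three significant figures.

642 days

For the 1D instantaneous-source solution, setting ∂C/∂t = 0 at fixed x gives v²t² + 2Dt − x² = 0, so t = (√(D² + v²x²) − D)/v².
√(D² + v²x²) = √(0.221² + 0.193² × 125²) = 24.13; v² = 0.037249.
t = (24.13 − 0.221)/0.037249 = 642 days (vs. the pure-advection estimate x/v = 648 d).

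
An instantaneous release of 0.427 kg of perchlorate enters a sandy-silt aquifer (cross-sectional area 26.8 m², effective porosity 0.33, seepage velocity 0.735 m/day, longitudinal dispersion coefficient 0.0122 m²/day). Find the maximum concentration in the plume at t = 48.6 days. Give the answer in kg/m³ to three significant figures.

The peak of an instantaneous 1D plume sits at x = vt; there the Gaussian factor is 1 and C_max = M/(n_e·A·√(4πDt)), where n_e·A is the pore area the mass is dissolved in.
√(4πDt) = √(4π × 0.0122 × 48.6) = 2.730 m, so C_max = 0.427/(0.33 × 26.8 × 2.730) = 0.0177 kg/m³.

0.0177 kg/m³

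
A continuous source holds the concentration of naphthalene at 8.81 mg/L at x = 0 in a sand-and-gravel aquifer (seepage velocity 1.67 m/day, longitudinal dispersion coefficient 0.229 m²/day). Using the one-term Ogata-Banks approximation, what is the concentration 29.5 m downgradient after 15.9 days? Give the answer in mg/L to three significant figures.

1.21 mg/L

For a continuous step input, C/C₀ ≈ ½·erfc((x−vt)/(2√(Dt))).
vt = 1.67 × 15.9 = 26.553 m and 2√(Dt) = 2√(0.229 × 15.9) = 3.816 m.
Argument (x−vt)/(2√(Dt)) = (29.5 − 26.553)/3.816 = 0.7723; ½·erfc(0.7723) = 0.1374.
C = 8.81 × 0.1374 = 1.21 mg/L.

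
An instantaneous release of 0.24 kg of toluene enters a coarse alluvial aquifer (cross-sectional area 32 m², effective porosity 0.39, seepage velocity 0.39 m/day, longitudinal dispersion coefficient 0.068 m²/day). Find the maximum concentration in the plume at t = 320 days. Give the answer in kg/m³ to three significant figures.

0.00116 kg/m³

The peak of an instantaneous 1D plume sits at x = vt; there the Gaussian factor is 1 and C_max = M/(n_e·A·√(4πDt)), where n_e·A is the pore area the mass is dissolved in.
√(4πDt) = √(4π × 0.068 × 320) = 16.54 m, so C_max = 0.24/(0.39 × 32 × 16.54) = 0.00116 kg/m³.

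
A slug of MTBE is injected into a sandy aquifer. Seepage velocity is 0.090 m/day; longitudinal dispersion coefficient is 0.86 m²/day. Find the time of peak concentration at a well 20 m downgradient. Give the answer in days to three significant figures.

For the 1D instantaneous-source solution, setting ∂C/∂t = 0 at fixed x gives v²t² + 2Dt − x² = 0, so t = (√(D² + v²x²) − D)/v².
√(D² + v²x²) = √(0.86² + 0.090² × 20²) = 1.995; v² = 0.0081.
t = (1.995 − 0.86)/0.0081 = 140 days (vs. the pure-advection estimate x/v = 222 d).

140 days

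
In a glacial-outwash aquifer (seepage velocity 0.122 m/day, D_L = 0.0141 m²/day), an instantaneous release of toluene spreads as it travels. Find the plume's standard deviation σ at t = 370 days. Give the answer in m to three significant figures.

Dispersive spreading gives a Gaussian with σ² = 2Dt; advection only shifts the center.
σ = √(2 × 0.0141 × 370) = 3.23 m.

3.23 m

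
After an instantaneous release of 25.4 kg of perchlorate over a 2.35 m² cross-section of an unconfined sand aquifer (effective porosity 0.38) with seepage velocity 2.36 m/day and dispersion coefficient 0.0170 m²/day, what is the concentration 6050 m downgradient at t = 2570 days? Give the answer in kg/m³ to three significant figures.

0.324 kg/m³

For an instantaneous plane source, C(x,t) = M/(n_e·A·√(4πDt)) · exp(−(x−vt)²/(4Dt)), with n_e·A the pore (flow) area.
Plume center vt = 2.36 × 2570 = 6065.2 m, so the well at 6050 m is 15.2 m upgradient of the peak.
√(4πDt) = 23.43 m, giving peak height M/(n_e·A·√(4πDt)) = 25.4/(0.38 × 2.35 × 23.43) = 1.214 kg/m³.
(x−vt)²/(4Dt) = (-15.2)²/(4 × 0.0170 × 2570) = 1.322; exp(−1.322) = 0.2666.
C = 1.214 × 0.2666 = 0.324 kg/m³.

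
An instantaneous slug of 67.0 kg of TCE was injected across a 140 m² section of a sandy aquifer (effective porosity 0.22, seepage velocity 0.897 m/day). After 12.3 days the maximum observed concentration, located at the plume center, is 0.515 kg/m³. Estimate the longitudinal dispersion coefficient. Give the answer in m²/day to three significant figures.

At the plume center C_max = M/(n_e·A·√(4πDt)), so D = M²/(4πt·(n_e·A·C_max)²).
n_e·A·C_max = 0.22 × 140 × 0.515 = 15.86 kg/m.
D = 67.0²/(4π × 12.3 × 15.86²) = 0.115 m²/day.

0.115 m²/day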